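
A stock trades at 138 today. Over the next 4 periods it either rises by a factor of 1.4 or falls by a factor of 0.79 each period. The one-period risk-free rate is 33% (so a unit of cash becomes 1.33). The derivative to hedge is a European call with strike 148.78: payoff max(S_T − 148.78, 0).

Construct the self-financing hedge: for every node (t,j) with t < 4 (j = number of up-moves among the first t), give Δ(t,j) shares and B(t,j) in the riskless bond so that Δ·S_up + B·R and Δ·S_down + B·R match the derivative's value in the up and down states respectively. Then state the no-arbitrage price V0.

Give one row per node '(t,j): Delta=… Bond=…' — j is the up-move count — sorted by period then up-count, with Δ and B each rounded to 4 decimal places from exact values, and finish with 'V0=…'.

No-arbitrage ⇒ martingale measure with p* = (R−d)/(u−d) = 0.8852.
Terminal values V(4,·): V(4,0)=0.0000, V(4,1)=0.0000, V(4,2)=20.0266, V(4,3)=150.3709, V(4,4)=381.3608
Node (3,0) S=68.0394: V=(p*·0.0000+(1−p*)·0.0000)/1.33=0.0000; Δ=(0.0000−0.0000)/(95.2551−53.7511)=0.0000; B=V−Δ·S=0.0000
Node (3,1) S=120.5761: V=(p*·20.0266+(1−p*)·0.0000)/1.33=13.3297; Δ=(20.0266−0.0000)/(168.8066−95.2551)=0.2723; B=V−Δ·S=-19.5008
Node (3,2) S=213.6792: V=(p*·150.3709+(1−p*)·20.0266)/1.33=101.8145; Δ=(150.3709−20.0266)/(299.1509−168.8066)=1.0000; B=V−Δ·S=-111.8647
Node (3,3) S=378.6720: V=(p*·381.3608+(1−p*)·150.3709)/1.33=266.8073; Δ=(381.3608−150.3709)/(530.1408−299.1509)=1.0000; B=V−Δ·S=-111.8647
Node (2,0) S=86.1258: V=(p*·13.3297+(1−p*)·0.0000)/1.33=8.8722; Δ=(13.3297−0.0000)/(120.5761−68.0394)=0.2537; B=V−Δ·S=-12.9797
Node (2,1) S=152.6280: V=(p*·101.8145+(1−p*)·13.3297)/1.33=68.9177; Δ=(101.8145−13.3297)/(213.6792−120.5761)=0.9504; B=V−Δ·S=-76.1395
Node (2,2) S=270.4800: V=(p*·266.8073+(1−p*)·101.8145)/1.33=186.3712; Δ=(266.8073−101.8145)/(378.6720−213.6792)=1.0000; B=V−Δ·S=-84.1088
Node (1,0) S=109.0200: V=(p*·68.9177+(1−p*)·8.8722)/1.33=46.6370; Δ=(68.9177−8.8722)/(152.6280−86.1258)=0.9029; B=V−Δ·S=-51.7982
Node (1,1) S=193.2000: V=(p*·186.3712+(1−p*)·68.9177)/1.33=129.9947; Δ=(186.3712−68.9177)/(270.4800−152.6280)=0.9966; B=V−Δ·S=-62.5521
Node (0,0) S=138.0000: V=(p*·129.9947+(1−p*)·46.6370)/1.33=90.5482; Δ=(129.9947−46.6370)/(193.2000−109.0200)=0.9902; B=V−Δ·S=-46.1038
Self-financing check: at every node Δ·S+B equals the discounted successor values.

(0,0): Delta=0.9902 Bond=-46.1038
(1,0): Delta=0.9029 Bond=-51.7982
(1,1): Delta=0.9966 Bond=-62.5521
(2,0): Delta=0.2537 Bond=-12.9797
(2,1): Delta=0.9504 Bond=-76.1395
(2,2): Delta=1.0000 Bond=-84.1088
(3,0): Delta=0.0000 Bond=0.0000
(3,1): Delta=0.2723 Bond=-19.5008
(3,2): Delta=1.0000 Bond=-111.8647
(3,3): Delta=1.0000 Bond=-111.8647
V0=90.5482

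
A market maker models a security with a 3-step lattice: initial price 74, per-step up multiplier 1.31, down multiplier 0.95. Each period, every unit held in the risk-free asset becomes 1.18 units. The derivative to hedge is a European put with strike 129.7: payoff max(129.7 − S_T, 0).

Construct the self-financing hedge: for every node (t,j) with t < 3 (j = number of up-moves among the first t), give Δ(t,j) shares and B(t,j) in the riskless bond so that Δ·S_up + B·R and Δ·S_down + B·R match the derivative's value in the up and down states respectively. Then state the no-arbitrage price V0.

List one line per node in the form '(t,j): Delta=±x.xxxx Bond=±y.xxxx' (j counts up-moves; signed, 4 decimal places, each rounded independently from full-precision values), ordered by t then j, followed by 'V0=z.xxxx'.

Since d<R<u, set p* = (R−d)/(u−d) = 0.6389; price each node as the discounted p*-expectation of its children.
Terminal values V(3,·): V(3,0)=66.2542, V(3,1)=42.2116, V(3,2)=9.0582, V(3,3)=0.0000
(2,0): S=66.7850. Δ = (V_up−V_dn)/(S_up−S_dn) = (42.2116−66.2542)/(87.4883−63.4457) = -1.0000. V = [p*·42.2116 + (1−p*)·66.2542]/1.18 = 43.1303. B = V − Δ·S = 109.9153.
(2,1): S=92.0930. Δ = (V_up−V_dn)/(S_up−S_dn) = (9.0582−42.2116)/(120.6418−87.4883) = -1.0000. V = [p*·9.0582 + (1−p*)·42.2116]/1.18 = 17.8223. B = V − Δ·S = 109.9153.
(2,2): S=126.9914. Δ = (V_up−V_dn)/(S_up−S_dn) = (0.0000−9.0582)/(166.3587−120.6418) = -0.1981. V = [p*·0.0000 + (1−p*)·9.0582]/1.18 = 2.7720. B = V − Δ·S = 27.9336.
(1,0): S=70.3000. Δ = (V_up−V_dn)/(S_up−S_dn) = (17.8223−43.1303)/(92.0930−66.7850) = -1.0000. V = [p*·17.8223 + (1−p*)·43.1303]/1.18 = 22.8485. B = V − Δ·S = 93.1485.
(1,1): S=96.9400. Δ = (V_up−V_dn)/(S_up−S_dn) = (2.7720−17.8223)/(126.9914−92.0930) = -0.4313. V = [p*·2.7720 + (1−p*)·17.8223]/1.18 = 6.9549. B = V − Δ·S = 48.7611.
(0,0): S=74.0000. Δ = (V_up−V_dn)/(S_up−S_dn) = (6.9549−22.8485)/(96.9400−70.3000) = -0.5966. V = [p*·6.9549 + (1−p*)·22.8485]/1.18 = 10.7579. B = V − Δ·S = 54.9067.
Check: Δ(0,0)·S0 + B(0,0) = 10.7579 = V0.

(0,0): Delta=-0.5966 Bond=54.9067
(1,0): Delta=-1.0000 Bond=93.1485
(1,1): Delta=-0.4313 Bond=48.7611
(2,0): Delta=-1.0000 Bond=109.9153
(2,1): Delta=-1.0000 Bond=109.9153
(2,2): Delta=-0.1981 Bond=27.9336
V0=10.7579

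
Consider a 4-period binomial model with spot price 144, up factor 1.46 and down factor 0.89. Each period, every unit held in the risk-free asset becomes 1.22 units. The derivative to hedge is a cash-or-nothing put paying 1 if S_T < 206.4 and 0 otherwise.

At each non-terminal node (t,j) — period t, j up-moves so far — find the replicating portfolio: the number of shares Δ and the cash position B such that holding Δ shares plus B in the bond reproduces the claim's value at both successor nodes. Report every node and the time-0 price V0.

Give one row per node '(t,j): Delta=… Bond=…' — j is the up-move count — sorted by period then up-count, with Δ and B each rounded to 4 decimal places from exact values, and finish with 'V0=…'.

(0,0): Delta=-0.0021 Bond=0.3897
(1,0): Delta=-0.0045 Bond=0.7853
(1,1): Delta=-0.0010 Bond=0.2501
(2,0): Delta=-0.0073 Bond=1.2792
(2,1): Delta=-0.0032 Bond=0.7246
(2,2): Delta=0.0000 Bond=0.0000
(3,0): Delta=0.0000 Bond=0.8197
(3,1): Delta=-0.0105 Bond=2.0995
(3,2): Delta=0.0000 Bond=0.0000
(3,3): Delta=0.0000 Bond=0.0000
V0=0.0922

No-arbitrage ⇒ martingale measure with p* = (R−d)/(u−d) = 0.5789.
At expiry t=4: V(4,0)=1.0000, V(4,1)=1.0000, V(4,2)=0.0000, V(4,3)=0.0000, V(4,4)=0.0000
  t=3,j=0: stock 101.5155 → up 148.2127 (V=1.0000), down 90.3488 (V=1.0000). Price 0.8197; hedge Δ=0.0000, bond B=0.8197.
  t=3,j=1: stock 166.5311 → up 243.1354 (V=0.0000), down 148.2127 (V=1.0000). Price 0.3451; hedge Δ=-0.0105, bond B=2.0995.
  t=3,j=2: stock 273.1859 → up 398.8513 (V=0.0000), down 243.1354 (V=0.0000). Price 0.0000; hedge Δ=0.0000, bond B=0.0000.
  t=3,j=3: stock 448.1476 → up 654.2955 (V=0.0000), down 398.8513 (V=0.0000). Price 0.0000; hedge Δ=0.0000, bond B=0.0000.
  t=2,j=0: stock 114.0624 → up 166.5311 (V=0.3451), down 101.5155 (V=0.8197). Price 0.4467; hedge Δ=-0.0073, bond B=1.2792.
  t=2,j=1: stock 187.1136 → up 273.1859 (V=0.0000), down 166.5311 (V=0.3451). Price 0.1191; hedge Δ=-0.0032, bond B=0.7246.
  t=2,j=2: stock 306.9504 → up 448.1476 (V=0.0000), down 273.1859 (V=0.0000). Price 0.0000; hedge Δ=0.0000, bond B=0.0000.
  t=1,j=0: stock 128.1600 → up 187.1136 (V=0.1191), down 114.0624 (V=0.4467). Price 0.2107; hedge Δ=-0.0045, bond B=0.7853.
  t=1,j=1: stock 210.2400 → up 306.9504 (V=0.0000), down 187.1136 (V=0.1191). Price 0.0411; hedge Δ=-0.0010, bond B=0.2501.
  t=0,j=0: stock 144.0000 → up 210.2400 (V=0.0411), down 128.1600 (V=0.2107). Price 0.0922; hedge Δ=-0.0021, bond B=0.3897.
Check: Δ(0,0)·S0 + B(0,0) = 0.0922 = V0.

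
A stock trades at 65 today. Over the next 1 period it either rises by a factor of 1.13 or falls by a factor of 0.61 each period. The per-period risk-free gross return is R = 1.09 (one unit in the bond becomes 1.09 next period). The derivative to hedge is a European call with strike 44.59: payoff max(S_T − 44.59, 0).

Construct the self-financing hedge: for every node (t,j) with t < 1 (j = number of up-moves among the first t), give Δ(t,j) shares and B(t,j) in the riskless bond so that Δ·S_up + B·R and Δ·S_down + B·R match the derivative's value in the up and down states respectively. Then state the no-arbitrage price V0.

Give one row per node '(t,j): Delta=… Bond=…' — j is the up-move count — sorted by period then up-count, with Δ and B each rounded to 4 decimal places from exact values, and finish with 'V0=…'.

(0,0): Delta=0.8538 Bond=-31.0596
V0=24.4404

Since d<R<u, set p* = (R−d)/(u−d) = 0.9231; price each node as the discounted p*-expectation of its children.
Terminal values V(1,·): V(1,0)=0.0000, V(1,1)=28.8600
  t=0,j=0: stock 65.0000 → up 73.4500 (V=28.8600), down 39.6500 (V=0.0000). Price 24.4404; hedge Δ=0.8538, bond B=-31.0596.
Root portfolio cost Δ·65+B reproduces V0=24.4404.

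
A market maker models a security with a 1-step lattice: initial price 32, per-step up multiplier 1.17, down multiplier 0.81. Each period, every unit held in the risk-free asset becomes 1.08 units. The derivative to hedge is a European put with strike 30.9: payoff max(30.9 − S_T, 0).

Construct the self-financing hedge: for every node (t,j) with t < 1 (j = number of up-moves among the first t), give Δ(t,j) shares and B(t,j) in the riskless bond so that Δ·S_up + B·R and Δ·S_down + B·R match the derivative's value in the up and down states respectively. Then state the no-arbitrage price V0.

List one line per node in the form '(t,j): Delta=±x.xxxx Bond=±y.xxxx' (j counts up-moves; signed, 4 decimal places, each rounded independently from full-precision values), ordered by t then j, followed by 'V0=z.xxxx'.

(0,0): Delta=-0.4323 Bond=14.9861
V0=1.1528

Since d<R<u, set p* = (R−d)/(u−d) = 0.7500; price each node as the discounted p*-expectation of its children.
Payoff layer (t=1): V(1,0)=4.9800, V(1,1)=0.0000
(0,0): S=32.0000. Δ = (V_up−V_dn)/(S_up−S_dn) = (0.0000−4.9800)/(37.4400−25.9200) = -0.4323. V = [p*·0.0000 + (1−p*)·4.9800]/1.08 = 1.1528. B = V − Δ·S = 14.9861.
Each (Δ,B) replicates both successor values, so the strategy is self-financing and V0 is arbitrage-free.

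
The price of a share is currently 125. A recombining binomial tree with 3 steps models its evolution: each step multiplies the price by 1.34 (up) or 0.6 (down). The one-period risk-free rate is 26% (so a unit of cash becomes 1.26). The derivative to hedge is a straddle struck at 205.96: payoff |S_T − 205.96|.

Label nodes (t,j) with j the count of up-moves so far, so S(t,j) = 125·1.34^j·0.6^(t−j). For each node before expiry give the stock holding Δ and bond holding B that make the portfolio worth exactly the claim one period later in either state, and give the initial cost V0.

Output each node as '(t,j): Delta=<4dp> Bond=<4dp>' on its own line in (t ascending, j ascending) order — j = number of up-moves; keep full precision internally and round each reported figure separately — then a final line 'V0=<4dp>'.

(0,0): Delta=0.0271 Bond=41.8264
(1,0): Delta=-1.0000 Bond=129.7304
(1,1): Delta=0.0828 Bond=43.3644
(2,0): Delta=-1.0000 Bond=163.4603
(2,1): Delta=-1.0000 Bond=163.4603
(2,2): Delta=0.1416 Bond=41.4487
V0=45.2083

Risk-neutral probability p* = (R−d)/(u−d) = (1.26−0.6)/(1.34−0.6) = 0.8919.
Terminal values V(3,·): V(3,0)=178.9600, V(3,1)=145.6600, V(3,2)=71.2900, V(3,3)=94.8030
Node (2,0) S=45.0000: V=(p*·145.6600+(1−p*)·178.9600)/1.26=118.4603; Δ=(145.6600−178.9600)/(60.3000−27.0000)=-1.0000; B=V−Δ·S=163.4603
Node (2,1) S=100.5000: V=(p*·71.2900+(1−p*)·145.6600)/1.26=62.9603; Δ=(71.2900−145.6600)/(134.6700−60.3000)=-1.0000; B=V−Δ·S=163.4603
Node (2,2) S=224.4500: V=(p*·94.8030+(1−p*)·71.2900)/1.26=73.2231; Δ=(94.8030−71.2900)/(300.7630−134.6700)=0.1416; B=V−Δ·S=41.4487
Node (1,0) S=75.0000: V=(p*·62.9603+(1−p*)·118.4603)/1.26=54.7304; Δ=(62.9603−118.4603)/(100.5000−45.0000)=-1.0000; B=V−Δ·S=129.7304
Node (1,1) S=167.5000: V=(p*·73.2231+(1−p*)·62.9603)/1.26=57.2330; Δ=(73.2231−62.9603)/(224.4500−100.5000)=0.0828; B=V−Δ·S=43.3644
Node (0,0) S=125.0000: V=(p*·57.2330+(1−p*)·54.7304)/1.26=45.2083; Δ=(57.2330−54.7304)/(167.5000−75.0000)=0.0271; B=V−Δ·S=41.8264
Each (Δ,B) replicates both successor values, so the strategy is self-financing and V0 is arbitrage-free.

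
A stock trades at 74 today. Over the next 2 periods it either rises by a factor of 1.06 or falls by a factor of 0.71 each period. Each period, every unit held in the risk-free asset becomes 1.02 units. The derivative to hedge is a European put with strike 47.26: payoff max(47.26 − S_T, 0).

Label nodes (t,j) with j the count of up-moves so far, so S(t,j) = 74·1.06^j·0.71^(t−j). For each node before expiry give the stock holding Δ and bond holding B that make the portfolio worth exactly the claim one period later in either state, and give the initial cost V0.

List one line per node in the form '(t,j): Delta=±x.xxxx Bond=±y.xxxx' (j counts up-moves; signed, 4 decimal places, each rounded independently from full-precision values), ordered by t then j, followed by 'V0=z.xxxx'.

Since d<R<u, set p* = (R−d)/(u−d) = 0.8857; price each node as the discounted p*-expectation of its children.
Terminal values V(2,·): V(2,0)=9.9566, V(2,1)=0.0000, V(2,2)=0.0000
  t=1,j=0: stock 52.5400 → up 55.6924 (V=0.0000), down 37.3034 (V=9.9566). Price 1.1156; hedge Δ=-0.5414, bond B=29.5630.
  t=1,j=1: stock 78.4400 → up 83.1464 (V=0.0000), down 55.6924 (V=0.0000). Price 0.0000; hedge Δ=0.0000, bond B=0.0000.
  t=0,j=0: stock 74.0000 → up 78.4400 (V=0.0000), down 52.5400 (V=1.1156). Price 0.1250; hedge Δ=-0.0431, bond B=3.3124.
Self-financing check: at every node Δ·S+B equals the discounted successor values.

(0,0): Delta=-0.0431 Bond=3.3124
(1,0): Delta=-0.5414 Bond=29.5630
(1,1): Delta=0.0000 Bond=0.0000
V0=0.1250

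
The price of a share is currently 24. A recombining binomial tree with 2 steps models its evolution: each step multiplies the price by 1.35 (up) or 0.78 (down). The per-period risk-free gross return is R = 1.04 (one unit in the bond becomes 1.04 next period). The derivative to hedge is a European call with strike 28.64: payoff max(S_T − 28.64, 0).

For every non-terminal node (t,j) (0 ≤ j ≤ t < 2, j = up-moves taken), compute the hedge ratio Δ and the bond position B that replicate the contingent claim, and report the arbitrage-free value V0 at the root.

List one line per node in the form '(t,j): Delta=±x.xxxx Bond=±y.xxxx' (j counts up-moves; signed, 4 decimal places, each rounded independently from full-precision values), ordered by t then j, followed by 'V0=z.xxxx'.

Since d<R<u, set p* = (R−d)/(u−d) = 0.4561; price each node as the discounted p*-expectation of its children.
Payoff layer (t=2): V(2,0)=0.0000, V(2,1)=0.0000, V(2,2)=15.1000
(1,0): S=18.7200. Δ = (V_up−V_dn)/(S_up−S_dn) = (0.0000−0.0000)/(25.2720−14.6016) = 0.0000. V = [p*·0.0000 + (1−p*)·0.0000]/1.04 = 0.0000. B = V − Δ·S = 0.0000.
(1,1): S=32.4000. Δ = (V_up−V_dn)/(S_up−S_dn) = (15.1000−0.0000)/(43.7400−25.2720) = 0.8176. V = [p*·15.1000 + (1−p*)·0.0000]/1.04 = 6.6228. B = V − Δ·S = -19.8684.
(0,0): S=24.0000. Δ = (V_up−V_dn)/(S_up−S_dn) = (6.6228−0.0000)/(32.4000−18.7200) = 0.4841. V = [p*·6.6228 + (1−p*)·0.0000]/1.04 = 2.9047. B = V − Δ·S = -8.7142.
The time-0 hedge costs 2.9047, which is the no-arbitrage price.

(0,0): Delta=0.4841 Bond=-8.7142
(1,0): Delta=0.0000 Bond=0.0000
(1,1): Delta=0.8176 Bond=-19.8684
V0=2.9047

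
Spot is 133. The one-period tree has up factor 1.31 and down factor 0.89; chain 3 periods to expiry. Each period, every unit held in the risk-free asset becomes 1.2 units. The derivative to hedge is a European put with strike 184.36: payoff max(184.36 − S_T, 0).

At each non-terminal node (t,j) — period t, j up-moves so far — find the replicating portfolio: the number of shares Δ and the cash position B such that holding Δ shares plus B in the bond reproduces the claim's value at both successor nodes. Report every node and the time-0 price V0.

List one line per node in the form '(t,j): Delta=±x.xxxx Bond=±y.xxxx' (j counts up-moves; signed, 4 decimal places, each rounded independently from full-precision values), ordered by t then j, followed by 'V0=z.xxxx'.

Under the risk-neutral measure, an up-move has probability p* = (R−d)/(u−d) = 0.7381 and values discount at R = 1.2.
Terminal values V(3,·): V(3,0)=90.5991, V(3,1)=46.3524, V(3,2)=0.0000, V(3,3)=0.0000
(2,0): S=105.3493. Δ = (V_up−V_dn)/(S_up−S_dn) = (46.3524−90.5991)/(138.0076−93.7609) = -1.0000. V = [p*·46.3524 + (1−p*)·90.5991]/1.2 = 48.2840. B = V − Δ·S = 153.6333.
(2,1): S=155.0647. Δ = (V_up−V_dn)/(S_up−S_dn) = (0.0000−46.3524)/(203.1348−138.0076) = -0.7117. V = [p*·0.0000 + (1−p*)·46.3524]/1.2 = 10.1166. B = V − Δ·S = 120.4795.
(2,2): S=228.2413. Δ = (V_up−V_dn)/(S_up−S_dn) = (0.0000−0.0000)/(298.9961−203.1348) = 0.0000. V = [p*·0.0000 + (1−p*)·0.0000]/1.2 = 0.0000. B = V − Δ·S = 0.0000.
(1,0): S=118.3700. Δ = (V_up−V_dn)/(S_up−S_dn) = (10.1166−48.2840)/(155.0647−105.3493) = -0.7677. V = [p*·10.1166 + (1−p*)·48.2840]/1.2 = 16.7607. B = V − Δ·S = 107.6355.
(1,1): S=174.2300. Δ = (V_up−V_dn)/(S_up−S_dn) = (0.0000−10.1166)/(228.2413−155.0647) = -0.1382. V = [p*·0.0000 + (1−p*)·10.1166]/1.2 = 2.2080. B = V − Δ·S = 26.2951.
(0,0): S=133.0000. Δ = (V_up−V_dn)/(S_up−S_dn) = (2.2080−16.7607)/(174.2300−118.3700) = -0.2605. V = [p*·2.2080 + (1−p*)·16.7607]/1.2 = 5.0162. B = V − Δ·S = 39.6655.
Root portfolio cost Δ·133+B reproduces V0=5.0162.

(0,0): Delta=-0.2605 Bond=39.6655
(1,0): Delta=-0.7677 Bond=107.6355
(1,1): Delta=-0.1382 Bond=26.2951
(2,0): Delta=-1.0000 Bond=153.6333
(2,1): Delta=-0.7117 Bond=120.4795
(2,2): Delta=0.0000 Bond=0.0000
V0=5.0162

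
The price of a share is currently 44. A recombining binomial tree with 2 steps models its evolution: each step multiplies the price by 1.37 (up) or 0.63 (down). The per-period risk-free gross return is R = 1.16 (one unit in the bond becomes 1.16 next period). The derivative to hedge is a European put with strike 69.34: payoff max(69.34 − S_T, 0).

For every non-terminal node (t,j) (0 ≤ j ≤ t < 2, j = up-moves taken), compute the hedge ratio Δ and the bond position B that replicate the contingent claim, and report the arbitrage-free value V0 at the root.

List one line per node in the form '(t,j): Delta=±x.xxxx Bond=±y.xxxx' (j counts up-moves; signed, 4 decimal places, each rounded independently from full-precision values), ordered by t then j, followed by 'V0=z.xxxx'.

(0,0): Delta=-0.7489 Bond=45.5296
(1,0): Delta=-1.0000 Bond=59.7759
(1,1): Delta=-0.7031 Bond=50.0561
V0=12.5796

Since d<R<u, set p* = (R−d)/(u−d) = 0.7162; price each node as the discounted p*-expectation of its children.
At expiry t=2: V(2,0)=51.8764, V(2,1)=31.3636, V(2,2)=0.0000
  t=1,j=0: stock 27.7200 → up 37.9764 (V=31.3636), down 17.4636 (V=51.8764). Price 32.0559; hedge Δ=-1.0000, bond B=59.7759.
  t=1,j=1: stock 60.2800 → up 82.5836 (V=0.0000), down 37.9764 (V=31.3636). Price 7.6728; hedge Δ=-0.7031, bond B=50.0561.
  t=0,j=0: stock 44.0000 → up 60.2800 (V=7.6728), down 27.7200 (V=32.0559). Price 12.5796; hedge Δ=-0.7489, bond B=45.5296.
Self-financing check: at every node Δ·S+B equals the discounted successor values.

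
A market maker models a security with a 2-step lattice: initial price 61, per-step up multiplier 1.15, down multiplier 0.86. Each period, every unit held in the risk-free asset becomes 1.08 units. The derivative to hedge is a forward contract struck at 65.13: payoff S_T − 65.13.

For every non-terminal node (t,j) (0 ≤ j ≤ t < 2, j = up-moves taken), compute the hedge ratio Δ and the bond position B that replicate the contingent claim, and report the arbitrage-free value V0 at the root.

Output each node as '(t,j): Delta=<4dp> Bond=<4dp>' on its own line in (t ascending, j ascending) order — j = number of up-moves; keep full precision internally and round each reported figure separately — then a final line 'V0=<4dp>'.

Risk-neutral probability p* = (R−d)/(u−d) = (1.08−0.86)/(1.15−0.86) = 0.7586.
At expiry t=2: V(2,0)=-20.0144, V(2,1)=-4.8010, V(2,2)=15.5425
Node (1,0) S=52.4600: V=(p*·-4.8010+(1−p*)·-20.0144)/1.08=-7.8456; Δ=(-4.8010−-20.0144)/(60.3290−45.1156)=1.0000; B=V−Δ·S=-60.3056
Node (1,1) S=70.1500: V=(p*·15.5425+(1−p*)·-4.8010)/1.08=9.8444; Δ=(15.5425−-4.8010)/(80.6725−60.3290)=1.0000; B=V−Δ·S=-60.3056
Node (0,0) S=61.0000: V=(p*·9.8444+(1−p*)·-7.8456)/1.08=5.1615; Δ=(9.8444−-7.8456)/(70.1500−52.4600)=1.0000; B=V−Δ·S=-55.8385
Self-financing check: at every node Δ·S+B equals the discounted successor values.

(0,0): Delta=1.0000 Bond=-55.8385
(1,0): Delta=1.0000 Bond=-60.3056
(1,1): Delta=1.0000 Bond=-60.3056
V0=5.1615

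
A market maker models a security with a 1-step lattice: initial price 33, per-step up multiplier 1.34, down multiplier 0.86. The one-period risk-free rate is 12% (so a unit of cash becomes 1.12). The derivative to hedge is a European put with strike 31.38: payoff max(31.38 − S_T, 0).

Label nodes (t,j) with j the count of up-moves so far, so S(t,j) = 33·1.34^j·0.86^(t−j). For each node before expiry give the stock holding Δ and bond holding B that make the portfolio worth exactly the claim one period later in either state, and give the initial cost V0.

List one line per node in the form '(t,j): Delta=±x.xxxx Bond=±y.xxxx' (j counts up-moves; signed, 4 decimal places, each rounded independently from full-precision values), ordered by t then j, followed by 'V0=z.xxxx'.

The replicating-portfolio and risk-neutral prices coincide; use p* = (1.12−0.86)/(1.34−0.86) = 0.5417 for the latter.
Terminal values V(1,·): V(1,0)=3.0000, V(1,1)=0.0000
Node (0,0) S=33.0000: V=(p*·0.0000+(1−p*)·3.0000)/1.12=1.2277; Δ=(0.0000−3.0000)/(44.2200−28.3800)=-0.1894; B=V−Δ·S=7.4777
Self-financing check: at every node Δ·S+B equals the discounted successor values.

(0,0): Delta=-0.1894 Bond=7.4777
V0=1.2277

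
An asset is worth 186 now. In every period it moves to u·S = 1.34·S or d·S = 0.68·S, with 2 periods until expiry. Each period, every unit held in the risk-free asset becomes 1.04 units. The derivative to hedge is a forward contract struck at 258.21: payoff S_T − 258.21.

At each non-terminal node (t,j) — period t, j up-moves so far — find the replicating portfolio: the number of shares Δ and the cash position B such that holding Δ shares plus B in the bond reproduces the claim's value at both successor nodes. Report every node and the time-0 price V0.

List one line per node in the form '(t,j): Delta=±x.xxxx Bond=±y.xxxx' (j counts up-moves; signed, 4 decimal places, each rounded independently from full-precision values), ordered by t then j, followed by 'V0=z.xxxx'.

(0,0): Delta=1.0000 Bond=-238.7297
(1,0): Delta=1.0000 Bond=-248.2788
(1,1): Delta=1.0000 Bond=-248.2788
V0=-52.7297

The replicating-portfolio and risk-neutral prices coincide; use p* = (1.04−0.68)/(1.34−0.68) = 0.5455 for the latter.
Terminal values V(2,·): V(2,0)=-172.2036, V(2,1)=-88.7268, V(2,2)=75.7716
(1,0): S=126.4800. Δ = (V_up−V_dn)/(S_up−S_dn) = (-88.7268−-172.2036)/(169.4832−86.0064) = 1.0000. V = [p*·-88.7268 + (1−p*)·-172.2036]/1.04 = -121.7988. B = V − Δ·S = -248.2788.
(1,1): S=249.2400. Δ = (V_up−V_dn)/(S_up−S_dn) = (75.7716−-88.7268)/(333.9816−169.4832) = 1.0000. V = [p*·75.7716 + (1−p*)·-88.7268]/1.04 = 0.9612. B = V − Δ·S = -248.2788.
(0,0): S=186.0000. Δ = (V_up−V_dn)/(S_up−S_dn) = (0.9612−-121.7988)/(249.2400−126.4800) = 1.0000. V = [p*·0.9612 + (1−p*)·-121.7988]/1.04 = -52.7297. B = V − Δ·S = -238.7297.
The time-0 hedge costs -52.7297, which is the no-arbitrage price.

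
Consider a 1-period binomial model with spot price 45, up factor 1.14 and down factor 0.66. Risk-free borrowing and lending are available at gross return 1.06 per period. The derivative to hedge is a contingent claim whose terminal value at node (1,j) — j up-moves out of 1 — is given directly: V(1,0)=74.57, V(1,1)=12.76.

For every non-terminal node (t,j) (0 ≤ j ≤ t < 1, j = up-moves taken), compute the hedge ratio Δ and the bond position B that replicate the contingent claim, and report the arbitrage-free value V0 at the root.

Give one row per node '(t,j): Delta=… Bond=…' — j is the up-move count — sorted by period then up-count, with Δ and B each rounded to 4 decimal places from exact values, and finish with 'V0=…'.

Risk-neutral probability p* = (R−d)/(u−d) = (1.06−0.66)/(1.14−0.66) = 0.8333.
Payoff layer (t=1): V(1,0)=74.5700, V(1,1)=12.7600
Node (0,0) S=45.0000: V=(p*·12.7600+(1−p*)·74.5700)/1.06=21.7563; Δ=(12.7600−74.5700)/(51.3000−29.7000)=-2.8616; B=V−Δ·S=150.5271
Root portfolio cost Δ·45+B reproduces V0=21.7563.

(0,0): Delta=-2.8616 Bond=150.5271
V0=21.7563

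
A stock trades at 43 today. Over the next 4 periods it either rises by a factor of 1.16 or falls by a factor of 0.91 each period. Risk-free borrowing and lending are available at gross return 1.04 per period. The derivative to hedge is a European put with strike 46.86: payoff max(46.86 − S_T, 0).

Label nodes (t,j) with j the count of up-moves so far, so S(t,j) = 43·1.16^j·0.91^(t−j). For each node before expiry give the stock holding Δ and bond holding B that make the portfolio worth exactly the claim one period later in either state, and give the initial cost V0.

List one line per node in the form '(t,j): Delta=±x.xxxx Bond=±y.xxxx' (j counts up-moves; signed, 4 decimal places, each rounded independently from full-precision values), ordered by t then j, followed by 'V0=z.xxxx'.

(0,0): Delta=-0.3497 Bond=17.6477
(1,0): Delta=-0.6138 Bond=28.6905
(1,1): Delta=-0.1584 Bond=8.8119
(2,0): Delta=-0.9408 Bond=41.4793
(2,1): Delta=-0.3771 Bond=19.0924
(2,2): Delta=0.0000 Bond=0.0000
(3,0): Delta=-1.0000 Bond=45.0577
(3,1): Delta=-0.8979 Bond=41.3668
(3,2): Delta=0.0000 Bond=0.0000
(3,3): Delta=0.0000 Bond=0.0000
V0=2.6115

The replicating-portfolio and risk-neutral prices coincide; use p* = (1.04−0.91)/(1.16−0.91) = 0.5200 for the latter.
Payoff layer (t=4): V(4,0)=17.3728, V(4,1)=9.2719, V(4,2)=0.0000, V(4,3)=0.0000, V(4,4)=0.0000
(3,0): S=32.4036. Δ = (V_up−V_dn)/(S_up−S_dn) = (9.2719−17.3728)/(37.5881−29.4872) = -1.0000. V = [p*·9.2719 + (1−p*)·17.3728]/1.04 = 12.6541. B = V − Δ·S = 45.0577.
(3,1): S=41.3056. Δ = (V_up−V_dn)/(S_up−S_dn) = (0.0000−9.2719)/(47.9145−37.5881) = -0.8979. V = [p*·0.0000 + (1−p*)·9.2719]/1.04 = 4.2793. B = V − Δ·S = 41.3668.
(3,2): S=52.6533. Δ = (V_up−V_dn)/(S_up−S_dn) = (0.0000−0.0000)/(61.0779−47.9145) = 0.0000. V = [p*·0.0000 + (1−p*)·0.0000]/1.04 = 0.0000. B = V − Δ·S = 0.0000.
(3,3): S=67.1185. Δ = (V_up−V_dn)/(S_up−S_dn) = (0.0000−0.0000)/(77.8575−61.0779) = 0.0000. V = [p*·0.0000 + (1−p*)·0.0000]/1.04 = 0.0000. B = V − Δ·S = 0.0000.
(2,0): S=35.6083. Δ = (V_up−V_dn)/(S_up−S_dn) = (4.2793−12.6541)/(41.3056−32.4036) = -0.9408. V = [p*·4.2793 + (1−p*)·12.6541]/1.04 = 7.9800. B = V − Δ·S = 41.4793.
(2,1): S=45.3908. Δ = (V_up−V_dn)/(S_up−S_dn) = (0.0000−4.2793)/(52.6533−41.3056) = -0.3771. V = [p*·0.0000 + (1−p*)·4.2793]/1.04 = 1.9751. B = V − Δ·S = 19.0924.
(2,2): S=57.8608. Δ = (V_up−V_dn)/(S_up−S_dn) = (0.0000−0.0000)/(67.1185−52.6533) = 0.0000. V = [p*·0.0000 + (1−p*)·0.0000]/1.04 = 0.0000. B = V − Δ·S = 0.0000.
(1,0): S=39.1300. Δ = (V_up−V_dn)/(S_up−S_dn) = (1.9751−7.9800)/(45.3908−35.6083) = -0.6138. V = [p*·1.9751 + (1−p*)·7.9800]/1.04 = 4.6706. B = V − Δ·S = 28.6905.
(1,1): S=49.8800. Δ = (V_up−V_dn)/(S_up−S_dn) = (0.0000−1.9751)/(57.8608−45.3908) = -0.1584. V = [p*·0.0000 + (1−p*)·1.9751]/1.04 = 0.9116. B = V − Δ·S = 8.8119.
(0,0): S=43.0000. Δ = (V_up−V_dn)/(S_up−S_dn) = (0.9116−4.6706)/(49.8800−39.1300) = -0.3497. V = [p*·0.9116 + (1−p*)·4.6706]/1.04 = 2.6115. B = V − Δ·S = 17.6477.
The time-0 hedge costs 2.6115, which is the no-arbitrage price.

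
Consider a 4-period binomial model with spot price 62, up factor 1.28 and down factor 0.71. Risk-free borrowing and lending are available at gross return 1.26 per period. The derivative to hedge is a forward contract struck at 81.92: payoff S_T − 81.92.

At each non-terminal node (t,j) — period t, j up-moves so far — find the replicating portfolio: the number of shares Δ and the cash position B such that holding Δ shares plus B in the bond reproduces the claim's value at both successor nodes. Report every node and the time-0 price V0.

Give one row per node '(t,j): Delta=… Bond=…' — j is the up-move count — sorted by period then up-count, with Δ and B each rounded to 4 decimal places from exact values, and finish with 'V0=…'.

(0,0): Delta=1.0000 Bond=-32.5018
(1,0): Delta=1.0000 Bond=-40.9523
(1,1): Delta=1.0000 Bond=-40.9523
(2,0): Delta=1.0000 Bond=-51.5999
(2,1): Delta=1.0000 Bond=-51.5999
(2,2): Delta=1.0000 Bond=-51.5999
(3,0): Delta=1.0000 Bond=-65.0159
(3,1): Delta=1.0000 Bond=-65.0159
(3,2): Delta=1.0000 Bond=-65.0159
(3,3): Delta=1.0000 Bond=-65.0159
V0=29.4982

Under the risk-neutral measure, an up-move has probability p* = (R−d)/(u−d) = 0.9649 and values discount at R = 1.26.
Terminal payoffs: V(4,0)=-66.1648, V(4,1)=-53.5162, V(4,2)=-30.7131, V(4,3)=10.3966, V(4,4)=84.5100
Node (3,0) S=22.1905: V=(p*·-53.5162+(1−p*)·-66.1648)/1.26=-42.8254; Δ=(-53.5162−-66.1648)/(28.4038−15.7552)=1.0000; B=V−Δ·S=-65.0159
Node (3,1) S=40.0054: V=(p*·-30.7131+(1−p*)·-53.5162)/1.26=-25.0105; Δ=(-30.7131−-53.5162)/(51.2069−28.4038)=1.0000; B=V−Δ·S=-65.0159
Node (3,2) S=72.1224: V=(p*·10.3966+(1−p*)·-30.7131)/1.26=7.1065; Δ=(10.3966−-30.7131)/(92.3166−51.2069)=1.0000; B=V−Δ·S=-65.0159
Node (3,3) S=130.0234: V=(p*·84.5100+(1−p*)·10.3966)/1.26=65.0076; Δ=(84.5100−10.3966)/(166.4300−92.3166)=1.0000; B=V−Δ·S=-65.0159
Node (2,0) S=31.2542: V=(p*·-25.0105+(1−p*)·-42.8254)/1.26=-20.3457; Δ=(-25.0105−-42.8254)/(40.0054−22.1905)=1.0000; B=V−Δ·S=-51.5999
Node (2,1) S=56.3456: V=(p*·7.1065+(1−p*)·-25.0105)/1.26=4.7457; Δ=(7.1065−-25.0105)/(72.1224−40.0054)=1.0000; B=V−Δ·S=-51.5999
Node (2,2) S=101.5808: V=(p*·65.0076+(1−p*)·7.1065)/1.26=49.9809; Δ=(65.0076−7.1065)/(130.0234−72.1224)=1.0000; B=V−Δ·S=-51.5999
Node (1,0) S=44.0200: V=(p*·4.7457+(1−p*)·-20.3457)/1.26=3.0677; Δ=(4.7457−-20.3457)/(56.3456−31.2542)=1.0000; B=V−Δ·S=-40.9523
Node (1,1) S=79.3600: V=(p*·49.9809+(1−p*)·4.7457)/1.26=38.4077; Δ=(49.9809−4.7457)/(101.5808−56.3456)=1.0000; B=V−Δ·S=-40.9523
Node (0,0) S=62.0000: V=(p*·38.4077+(1−p*)·3.0677)/1.26=29.4982; Δ=(38.4077−3.0677)/(79.3600−44.0200)=1.0000; B=V−Δ·S=-32.5018
Check: Δ(0,0)·S0 + B(0,0) = 29.4982 = V0.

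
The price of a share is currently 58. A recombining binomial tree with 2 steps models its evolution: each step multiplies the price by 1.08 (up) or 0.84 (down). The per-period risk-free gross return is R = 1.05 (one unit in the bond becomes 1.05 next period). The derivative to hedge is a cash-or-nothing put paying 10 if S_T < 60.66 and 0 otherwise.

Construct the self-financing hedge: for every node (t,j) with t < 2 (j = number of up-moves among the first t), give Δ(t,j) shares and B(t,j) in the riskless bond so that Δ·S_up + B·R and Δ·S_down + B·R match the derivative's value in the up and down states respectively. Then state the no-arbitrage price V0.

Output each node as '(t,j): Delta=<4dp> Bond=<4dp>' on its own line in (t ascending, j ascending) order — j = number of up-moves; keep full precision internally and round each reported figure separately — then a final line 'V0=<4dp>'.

(0,0): Delta=-0.5987 Bond=36.8481
(1,0): Delta=0.0000 Bond=9.5238
(1,1): Delta=-0.6652 Bond=42.8571
V0=2.1259

Since d<R<u, set p* = (R−d)/(u−d) = 0.8750; price each node as the discounted p*-expectation of its children.
Terminal payoffs: V(2,0)=10.0000, V(2,1)=10.0000, V(2,2)=0.0000
  t=1,j=0: stock 48.7200 → up 52.6176 (V=10.0000), down 40.9248 (V=10.0000). Price 9.5238; hedge Δ=0.0000, bond B=9.5238.
  t=1,j=1: stock 62.6400 → up 67.6512 (V=0.0000), down 52.6176 (V=10.0000). Price 1.1905; hedge Δ=-0.6652, bond B=42.8571.
  t=0,j=0: stock 58.0000 → up 62.6400 (V=1.1905), down 48.7200 (V=9.5238). Price 2.1259; hedge Δ=-0.5987, bond B=36.8481.
The time-0 hedge costs 2.1259, which is the no-arbitrage price.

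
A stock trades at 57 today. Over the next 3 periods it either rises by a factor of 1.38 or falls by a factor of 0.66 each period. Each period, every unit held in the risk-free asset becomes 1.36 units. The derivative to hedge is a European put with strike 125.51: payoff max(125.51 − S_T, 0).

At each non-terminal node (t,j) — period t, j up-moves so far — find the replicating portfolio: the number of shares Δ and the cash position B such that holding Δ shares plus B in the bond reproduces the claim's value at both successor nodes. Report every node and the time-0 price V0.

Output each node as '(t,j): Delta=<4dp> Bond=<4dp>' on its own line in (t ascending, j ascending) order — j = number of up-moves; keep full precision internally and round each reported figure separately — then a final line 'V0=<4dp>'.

No-arbitrage ⇒ martingale measure with p* = (R−d)/(u−d) = 0.9722.
Payoff layer (t=3): V(3,0)=109.1227, V(3,1)=91.2457, V(3,2)=53.8665, V(3,3)=0.0000
(2,0): S=24.8292. Δ = (V_up−V_dn)/(S_up−S_dn) = (91.2457−109.1227)/(34.2643−16.3873) = -1.0000. V = [p*·91.2457 + (1−p*)·109.1227]/1.36 = 67.4576. B = V − Δ·S = 92.2868.
(2,1): S=51.9156. Δ = (V_up−V_dn)/(S_up−S_dn) = (53.8665−91.2457)/(71.6435−34.2643) = -1.0000. V = [p*·53.8665 + (1−p*)·91.2457]/1.36 = 40.3712. B = V − Δ·S = 92.2868.
(2,2): S=108.5508. Δ = (V_up−V_dn)/(S_up−S_dn) = (0.0000−53.8665)/(149.8001−71.6435) = -0.6892. V = [p*·0.0000 + (1−p*)·53.8665]/1.36 = 1.1002. B = V − Δ·S = 75.9148.
(1,0): S=37.6200. Δ = (V_up−V_dn)/(S_up−S_dn) = (40.3712−67.4576)/(51.9156−24.8292) = -1.0000. V = [p*·40.3712 + (1−p*)·67.4576]/1.36 = 30.2379. B = V − Δ·S = 67.8579.
(1,1): S=78.6600. Δ = (V_up−V_dn)/(S_up−S_dn) = (1.1002−40.3712)/(108.5508−51.9156) = -0.6934. V = [p*·1.1002 + (1−p*)·40.3712]/1.36 = 1.6111. B = V − Δ·S = 56.1541.
(0,0): S=57.0000. Δ = (V_up−V_dn)/(S_up−S_dn) = (1.6111−30.2379)/(78.6600−37.6200) = -0.6975. V = [p*·1.6111 + (1−p*)·30.2379]/1.36 = 1.7693. B = V − Δ·S = 41.5288.
Root portfolio cost Δ·57+B reproduces V0=1.7693.

(0,0): Delta=-0.6975 Bond=41.5288
(1,0): Delta=-1.0000 Bond=67.8579
(1,1): Delta=-0.6934 Bond=56.1541
(2,0): Delta=-1.0000 Bond=92.2868
(2,1): Delta=-1.0000 Bond=92.2868
(2,2): Delta=-0.6892 Bond=75.9148
V0=1.7693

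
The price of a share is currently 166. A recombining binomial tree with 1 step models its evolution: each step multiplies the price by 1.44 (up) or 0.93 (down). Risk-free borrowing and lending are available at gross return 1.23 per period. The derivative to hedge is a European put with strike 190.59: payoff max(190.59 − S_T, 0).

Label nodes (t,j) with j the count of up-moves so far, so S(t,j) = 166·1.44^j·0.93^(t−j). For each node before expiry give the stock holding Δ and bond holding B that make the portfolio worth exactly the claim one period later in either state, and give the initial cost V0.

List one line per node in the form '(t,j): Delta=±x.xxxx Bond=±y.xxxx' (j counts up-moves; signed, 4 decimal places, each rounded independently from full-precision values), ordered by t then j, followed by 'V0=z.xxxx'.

(0,0): Delta=-0.4277 Bond=83.1220
V0=12.1220

The replicating-portfolio and risk-neutral prices coincide; use p* = (1.23−0.93)/(1.44−0.93) = 0.5882 for the latter.
Terminal payoffs: V(1,0)=36.2100, V(1,1)=0.0000
  t=0,j=0: stock 166.0000 → up 239.0400 (V=0.0000), down 154.3800 (V=36.2100). Price 12.1220; hedge Δ=-0.4277, bond B=83.1220.
The time-0 hedge costs 12.1220, which is the no-arbitrage price.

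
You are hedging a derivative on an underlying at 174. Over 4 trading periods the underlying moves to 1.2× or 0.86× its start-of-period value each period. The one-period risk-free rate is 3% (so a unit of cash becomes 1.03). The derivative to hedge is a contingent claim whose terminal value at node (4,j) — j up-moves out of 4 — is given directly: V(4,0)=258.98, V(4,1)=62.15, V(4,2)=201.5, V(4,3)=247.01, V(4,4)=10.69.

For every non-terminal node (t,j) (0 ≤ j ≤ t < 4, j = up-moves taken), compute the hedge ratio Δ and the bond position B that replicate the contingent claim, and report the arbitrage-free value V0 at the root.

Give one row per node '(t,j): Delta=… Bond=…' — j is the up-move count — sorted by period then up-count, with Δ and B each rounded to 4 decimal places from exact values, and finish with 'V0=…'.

(0,0): Delta=0.2348 Bond=109.9273
(1,0): Delta=0.5900 Bond=60.0753
(1,1): Delta=-0.0198 Bond=166.3750
(2,0): Delta=-0.6377 Bond=219.8702
(2,1): Delta=1.4698 Bond=-96.1151
(2,2): Delta=-1.0873 Bond=438.8477
(3,0): Delta=-5.2308 Bond=734.8001
(3,1): Delta=2.6540 Bond=-281.8675
(3,2): Delta=0.6212 Bond=83.8704
(3,3): Delta=-2.3117 Bond=820.1559
V0=150.7824

Risk-neutral probability p* = (R−d)/(u−d) = (1.03−0.86)/(1.2−0.86) = 0.5000.
At expiry t=4: V(4,0)=258.9800, V(4,1)=62.1500, V(4,2)=201.5000, V(4,3)=247.0100, V(4,4)=10.6900
(3,0): S=110.6737. Δ = (V_up−V_dn)/(S_up−S_dn) = (62.1500−258.9800)/(132.8085−95.1794) = -5.2308. V = [p*·62.1500 + (1−p*)·258.9800]/1.03 = 155.8883. B = V − Δ·S = 734.8001.
(3,1): S=154.4285. Δ = (V_up−V_dn)/(S_up−S_dn) = (201.5000−62.1500)/(185.3142−132.8085) = 2.6540. V = [p*·201.5000 + (1−p*)·62.1500]/1.03 = 127.9854. B = V − Δ·S = -281.8675.
(3,2): S=215.4816. Δ = (V_up−V_dn)/(S_up−S_dn) = (247.0100−201.5000)/(258.5779−185.3142) = 0.6212. V = [p*·247.0100 + (1−p*)·201.5000]/1.03 = 217.7233. B = V − Δ·S = 83.8704.
(3,3): S=300.6720. Δ = (V_up−V_dn)/(S_up−S_dn) = (10.6900−247.0100)/(360.8064−258.5779) = -2.3117. V = [p*·10.6900 + (1−p*)·247.0100]/1.03 = 125.0971. B = V − Δ·S = 820.1559.
(2,0): S=128.6904. Δ = (V_up−V_dn)/(S_up−S_dn) = (127.9854−155.8883)/(154.4285−110.6737) = -0.6377. V = [p*·127.9854 + (1−p*)·155.8883]/1.03 = 137.8028. B = V − Δ·S = 219.8702.
(2,1): S=179.5680. Δ = (V_up−V_dn)/(S_up−S_dn) = (217.7233−127.9854)/(215.4816−154.4285) = 1.4698. V = [p*·217.7233 + (1−p*)·127.9854]/1.03 = 167.8198. B = V − Δ·S = -96.1151.
(2,2): S=250.5600. Δ = (V_up−V_dn)/(S_up−S_dn) = (125.0971−217.7233)/(300.6720−215.4816) = -1.0873. V = [p*·125.0971 + (1−p*)·217.7233]/1.03 = 166.4177. B = V − Δ·S = 438.8477.
(1,0): S=149.6400. Δ = (V_up−V_dn)/(S_up−S_dn) = (167.8198−137.8028)/(179.5680−128.6904) = 0.5900. V = [p*·167.8198 + (1−p*)·137.8028]/1.03 = 148.3605. B = V − Δ·S = 60.0753.
(1,1): S=208.8000. Δ = (V_up−V_dn)/(S_up−S_dn) = (166.4177−167.8198)/(250.5600−179.5680) = -0.0198. V = [p*·166.4177 + (1−p*)·167.8198]/1.03 = 162.2512. B = V − Δ·S = 166.3750.
(0,0): S=174.0000. Δ = (V_up−V_dn)/(S_up−S_dn) = (162.2512−148.3605)/(208.8000−149.6400) = 0.2348. V = [p*·162.2512 + (1−p*)·148.3605]/1.03 = 150.7824. B = V − Δ·S = 109.9273.
Self-financing check: at every node Δ·S+B equals the discounted successor values.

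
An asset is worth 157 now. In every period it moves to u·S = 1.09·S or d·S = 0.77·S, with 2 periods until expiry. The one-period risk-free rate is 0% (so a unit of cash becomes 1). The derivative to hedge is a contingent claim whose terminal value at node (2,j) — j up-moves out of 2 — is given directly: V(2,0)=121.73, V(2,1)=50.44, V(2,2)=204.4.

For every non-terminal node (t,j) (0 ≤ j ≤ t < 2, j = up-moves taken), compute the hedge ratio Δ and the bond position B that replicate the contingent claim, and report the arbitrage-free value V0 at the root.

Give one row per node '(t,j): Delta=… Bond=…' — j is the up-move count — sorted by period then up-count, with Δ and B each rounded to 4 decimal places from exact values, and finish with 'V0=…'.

No-arbitrage ⇒ martingale measure with p* = (R−d)/(u−d) = 0.7187.
Payoff layer (t=2): V(2,0)=121.7300, V(2,1)=50.4400, V(2,2)=204.4000
Node (1,0) S=120.8900: V=(p*·50.4400+(1−p*)·121.7300)/1=70.4903; Δ=(50.4400−121.7300)/(131.7701−93.0853)=-1.8428; B=V−Δ·S=293.2716
Node (1,1) S=171.1300: V=(p*·204.4000+(1−p*)·50.4400)/1=161.0987; Δ=(204.4000−50.4400)/(186.5317−131.7701)=2.8115; B=V−Δ·S=-320.0263
Node (0,0) S=157.0000: V=(p*·161.0987+(1−p*)·70.4903)/1=135.6151; Δ=(161.0987−70.4903)/(171.1300−120.8900)=1.8035; B=V−Δ·S=-147.5362
Self-financing check: at every node Δ·S+B equals the discounted successor values.

(0,0): Delta=1.8035 Bond=-147.5362
(1,0): Delta=-1.8428 Bond=293.2716
(1,1): Delta=2.8115 Bond=-320.0263
V0=135.6151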